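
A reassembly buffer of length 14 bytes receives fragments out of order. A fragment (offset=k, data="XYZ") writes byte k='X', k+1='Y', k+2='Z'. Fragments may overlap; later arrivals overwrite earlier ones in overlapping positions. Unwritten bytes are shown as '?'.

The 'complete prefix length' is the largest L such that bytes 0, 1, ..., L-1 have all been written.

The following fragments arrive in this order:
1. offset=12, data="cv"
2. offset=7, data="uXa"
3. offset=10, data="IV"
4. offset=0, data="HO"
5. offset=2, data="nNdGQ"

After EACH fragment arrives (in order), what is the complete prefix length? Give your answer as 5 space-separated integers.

Answer: 0 0 0 2 14

Derivation:
Fragment 1: offset=12 data="cv" -> buffer=????????????cv -> prefix_len=0
Fragment 2: offset=7 data="uXa" -> buffer=???????uXa??cv -> prefix_len=0
Fragment 3: offset=10 data="IV" -> buffer=???????uXaIVcv -> prefix_len=0
Fragment 4: offset=0 data="HO" -> buffer=HO?????uXaIVcv -> prefix_len=2
Fragment 5: offset=2 data="nNdGQ" -> buffer=HOnNdGQuXaIVcv -> prefix_len=14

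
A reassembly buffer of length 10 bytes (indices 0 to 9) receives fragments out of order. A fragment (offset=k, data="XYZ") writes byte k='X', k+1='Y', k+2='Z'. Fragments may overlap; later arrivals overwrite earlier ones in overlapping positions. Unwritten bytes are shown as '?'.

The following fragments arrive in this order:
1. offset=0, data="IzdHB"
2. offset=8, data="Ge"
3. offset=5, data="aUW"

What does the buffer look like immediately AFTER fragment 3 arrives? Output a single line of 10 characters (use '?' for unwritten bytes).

Fragment 1: offset=0 data="IzdHB" -> buffer=IzdHB?????
Fragment 2: offset=8 data="Ge" -> buffer=IzdHB???Ge
Fragment 3: offset=5 data="aUW" -> buffer=IzdHBaUWGe

Answer: IzdHBaUWGe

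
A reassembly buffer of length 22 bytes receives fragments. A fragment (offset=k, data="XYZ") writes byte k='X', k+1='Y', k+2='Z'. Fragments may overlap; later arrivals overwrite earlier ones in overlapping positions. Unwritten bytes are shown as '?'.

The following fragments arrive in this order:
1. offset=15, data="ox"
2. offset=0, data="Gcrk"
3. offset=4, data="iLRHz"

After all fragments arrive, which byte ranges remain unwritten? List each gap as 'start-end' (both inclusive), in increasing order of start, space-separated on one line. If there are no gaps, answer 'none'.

Answer: 9-14 17-21

Derivation:
Fragment 1: offset=15 len=2
Fragment 2: offset=0 len=4
Fragment 3: offset=4 len=5
Gaps: 9-14 17-21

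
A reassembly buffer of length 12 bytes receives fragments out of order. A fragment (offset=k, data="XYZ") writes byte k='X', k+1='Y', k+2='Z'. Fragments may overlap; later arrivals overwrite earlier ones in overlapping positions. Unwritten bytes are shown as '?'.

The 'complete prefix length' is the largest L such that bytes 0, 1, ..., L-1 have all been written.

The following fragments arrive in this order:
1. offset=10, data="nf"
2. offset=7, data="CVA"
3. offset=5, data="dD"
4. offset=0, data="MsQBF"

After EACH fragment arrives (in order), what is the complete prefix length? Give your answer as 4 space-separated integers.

Answer: 0 0 0 12

Derivation:
Fragment 1: offset=10 data="nf" -> buffer=??????????nf -> prefix_len=0
Fragment 2: offset=7 data="CVA" -> buffer=???????CVAnf -> prefix_len=0
Fragment 3: offset=5 data="dD" -> buffer=?????dDCVAnf -> prefix_len=0
Fragment 4: offset=0 data="MsQBF" -> buffer=MsQBFdDCVAnf -> prefix_len=12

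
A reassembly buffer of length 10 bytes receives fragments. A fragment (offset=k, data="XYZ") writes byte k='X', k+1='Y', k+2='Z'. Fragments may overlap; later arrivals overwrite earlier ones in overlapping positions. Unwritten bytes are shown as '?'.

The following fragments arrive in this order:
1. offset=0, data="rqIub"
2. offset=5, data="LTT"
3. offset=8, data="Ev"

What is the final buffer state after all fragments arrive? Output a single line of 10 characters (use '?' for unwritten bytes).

Answer: rqIubLTTEv

Derivation:
Fragment 1: offset=0 data="rqIub" -> buffer=rqIub?????
Fragment 2: offset=5 data="LTT" -> buffer=rqIubLTT??
Fragment 3: offset=8 data="Ev" -> buffer=rqIubLTTEv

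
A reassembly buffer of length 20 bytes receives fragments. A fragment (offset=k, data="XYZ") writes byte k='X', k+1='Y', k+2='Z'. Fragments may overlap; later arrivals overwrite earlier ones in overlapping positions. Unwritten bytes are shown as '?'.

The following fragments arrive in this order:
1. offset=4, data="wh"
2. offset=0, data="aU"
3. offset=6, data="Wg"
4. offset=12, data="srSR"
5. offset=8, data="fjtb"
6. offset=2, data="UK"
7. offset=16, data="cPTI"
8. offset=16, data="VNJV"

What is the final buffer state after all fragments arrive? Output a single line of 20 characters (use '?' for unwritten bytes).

Answer: aUUKwhWgfjtbsrSRVNJV

Derivation:
Fragment 1: offset=4 data="wh" -> buffer=????wh??????????????
Fragment 2: offset=0 data="aU" -> buffer=aU??wh??????????????
Fragment 3: offset=6 data="Wg" -> buffer=aU??whWg????????????
Fragment 4: offset=12 data="srSR" -> buffer=aU??whWg????srSR????
Fragment 5: offset=8 data="fjtb" -> buffer=aU??whWgfjtbsrSR????
Fragment 6: offset=2 data="UK" -> buffer=aUUKwhWgfjtbsrSR????
Fragment 7: offset=16 data="cPTI" -> buffer=aUUKwhWgfjtbsrSRcPTI
Fragment 8: offset=16 data="VNJV" -> buffer=aUUKwhWgfjtbsrSRVNJV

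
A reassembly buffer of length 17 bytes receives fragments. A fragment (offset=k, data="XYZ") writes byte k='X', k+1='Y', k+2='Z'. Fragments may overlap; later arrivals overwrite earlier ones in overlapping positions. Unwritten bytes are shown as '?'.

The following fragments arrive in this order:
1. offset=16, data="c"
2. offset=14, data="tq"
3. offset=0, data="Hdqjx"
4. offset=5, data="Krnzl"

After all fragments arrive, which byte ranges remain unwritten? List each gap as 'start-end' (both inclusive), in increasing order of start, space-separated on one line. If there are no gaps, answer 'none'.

Answer: 10-13

Derivation:
Fragment 1: offset=16 len=1
Fragment 2: offset=14 len=2
Fragment 3: offset=0 len=5
Fragment 4: offset=5 len=5
Gaps: 10-13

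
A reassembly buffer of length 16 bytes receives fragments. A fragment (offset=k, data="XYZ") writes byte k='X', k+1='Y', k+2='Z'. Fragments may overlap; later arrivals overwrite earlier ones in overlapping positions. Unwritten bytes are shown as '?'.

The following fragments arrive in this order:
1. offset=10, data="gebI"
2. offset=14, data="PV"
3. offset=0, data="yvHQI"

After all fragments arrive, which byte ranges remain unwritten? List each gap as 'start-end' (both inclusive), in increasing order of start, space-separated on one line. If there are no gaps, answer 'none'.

Answer: 5-9

Derivation:
Fragment 1: offset=10 len=4
Fragment 2: offset=14 len=2
Fragment 3: offset=0 len=5
Gaps: 5-9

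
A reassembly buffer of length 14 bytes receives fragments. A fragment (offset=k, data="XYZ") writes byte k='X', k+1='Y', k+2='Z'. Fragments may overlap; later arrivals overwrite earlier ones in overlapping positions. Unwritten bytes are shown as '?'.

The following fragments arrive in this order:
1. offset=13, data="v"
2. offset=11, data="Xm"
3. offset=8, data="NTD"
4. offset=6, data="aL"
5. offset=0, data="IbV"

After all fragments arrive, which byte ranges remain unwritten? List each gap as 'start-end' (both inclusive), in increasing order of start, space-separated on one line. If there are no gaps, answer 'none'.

Answer: 3-5

Derivation:
Fragment 1: offset=13 len=1
Fragment 2: offset=11 len=2
Fragment 3: offset=8 len=3
Fragment 4: offset=6 len=2
Fragment 5: offset=0 len=3
Gaps: 3-5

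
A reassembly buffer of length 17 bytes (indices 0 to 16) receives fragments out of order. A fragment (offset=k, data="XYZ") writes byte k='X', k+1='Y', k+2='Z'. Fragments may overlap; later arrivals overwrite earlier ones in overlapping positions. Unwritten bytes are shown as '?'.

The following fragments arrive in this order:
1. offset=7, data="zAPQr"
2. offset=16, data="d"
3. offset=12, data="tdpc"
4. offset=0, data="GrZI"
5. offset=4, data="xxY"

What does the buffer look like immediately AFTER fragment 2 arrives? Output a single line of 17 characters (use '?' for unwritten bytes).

Fragment 1: offset=7 data="zAPQr" -> buffer=???????zAPQr?????
Fragment 2: offset=16 data="d" -> buffer=???????zAPQr????d

Answer: ???????zAPQr????d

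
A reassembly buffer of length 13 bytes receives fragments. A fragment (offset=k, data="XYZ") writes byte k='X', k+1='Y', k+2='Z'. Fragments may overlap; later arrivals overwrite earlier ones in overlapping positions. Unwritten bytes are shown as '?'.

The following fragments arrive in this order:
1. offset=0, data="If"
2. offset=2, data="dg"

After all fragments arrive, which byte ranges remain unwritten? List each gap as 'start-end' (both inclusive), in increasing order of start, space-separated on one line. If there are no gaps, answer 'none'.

Answer: 4-12

Derivation:
Fragment 1: offset=0 len=2
Fragment 2: offset=2 len=2
Gaps: 4-12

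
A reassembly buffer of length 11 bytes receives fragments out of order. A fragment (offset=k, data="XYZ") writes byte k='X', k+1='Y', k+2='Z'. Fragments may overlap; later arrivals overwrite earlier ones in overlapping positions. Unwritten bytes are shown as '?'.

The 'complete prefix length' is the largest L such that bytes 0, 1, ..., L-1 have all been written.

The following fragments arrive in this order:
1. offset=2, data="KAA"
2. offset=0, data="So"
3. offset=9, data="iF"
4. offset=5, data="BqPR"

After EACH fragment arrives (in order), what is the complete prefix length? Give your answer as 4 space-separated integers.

Fragment 1: offset=2 data="KAA" -> buffer=??KAA?????? -> prefix_len=0
Fragment 2: offset=0 data="So" -> buffer=SoKAA?????? -> prefix_len=5
Fragment 3: offset=9 data="iF" -> buffer=SoKAA????iF -> prefix_len=5
Fragment 4: offset=5 data="BqPR" -> buffer=SoKAABqPRiF -> prefix_len=11

Answer: 0 5 5 11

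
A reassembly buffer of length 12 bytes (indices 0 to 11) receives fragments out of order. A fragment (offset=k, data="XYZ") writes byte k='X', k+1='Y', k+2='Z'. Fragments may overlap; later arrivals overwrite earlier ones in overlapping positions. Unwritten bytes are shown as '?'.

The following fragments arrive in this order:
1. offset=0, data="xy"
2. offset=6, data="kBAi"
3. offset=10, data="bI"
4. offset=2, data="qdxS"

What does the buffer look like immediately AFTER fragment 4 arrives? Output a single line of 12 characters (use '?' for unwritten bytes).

Answer: xyqdxSkBAibI

Derivation:
Fragment 1: offset=0 data="xy" -> buffer=xy??????????
Fragment 2: offset=6 data="kBAi" -> buffer=xy????kBAi??
Fragment 3: offset=10 data="bI" -> buffer=xy????kBAibI
Fragment 4: offset=2 data="qdxS" -> buffer=xyqdxSkBAibI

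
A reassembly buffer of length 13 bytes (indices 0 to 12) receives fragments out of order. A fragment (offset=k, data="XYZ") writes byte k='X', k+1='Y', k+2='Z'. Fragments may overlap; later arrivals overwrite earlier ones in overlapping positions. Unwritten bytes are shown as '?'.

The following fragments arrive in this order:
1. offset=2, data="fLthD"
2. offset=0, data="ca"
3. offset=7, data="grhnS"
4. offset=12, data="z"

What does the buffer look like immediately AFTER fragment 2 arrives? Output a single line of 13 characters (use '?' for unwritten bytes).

Fragment 1: offset=2 data="fLthD" -> buffer=??fLthD??????
Fragment 2: offset=0 data="ca" -> buffer=cafLthD??????

Answer: cafLthD??????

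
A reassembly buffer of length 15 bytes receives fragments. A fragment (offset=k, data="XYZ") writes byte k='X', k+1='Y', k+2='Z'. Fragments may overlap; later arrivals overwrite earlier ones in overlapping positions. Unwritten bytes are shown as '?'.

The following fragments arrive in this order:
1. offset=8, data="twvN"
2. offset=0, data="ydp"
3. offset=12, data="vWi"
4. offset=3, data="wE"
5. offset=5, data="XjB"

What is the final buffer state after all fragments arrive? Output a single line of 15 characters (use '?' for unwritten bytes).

Fragment 1: offset=8 data="twvN" -> buffer=????????twvN???
Fragment 2: offset=0 data="ydp" -> buffer=ydp?????twvN???
Fragment 3: offset=12 data="vWi" -> buffer=ydp?????twvNvWi
Fragment 4: offset=3 data="wE" -> buffer=ydpwE???twvNvWi
Fragment 5: offset=5 data="XjB" -> buffer=ydpwEXjBtwvNvWi

Answer: ydpwEXjBtwvNvWi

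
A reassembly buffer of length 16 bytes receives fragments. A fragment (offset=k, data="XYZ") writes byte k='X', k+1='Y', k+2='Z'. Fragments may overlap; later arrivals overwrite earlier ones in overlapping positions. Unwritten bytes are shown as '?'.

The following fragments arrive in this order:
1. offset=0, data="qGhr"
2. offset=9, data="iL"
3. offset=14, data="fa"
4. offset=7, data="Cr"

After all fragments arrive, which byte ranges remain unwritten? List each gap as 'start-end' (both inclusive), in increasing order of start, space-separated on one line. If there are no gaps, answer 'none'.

Answer: 4-6 11-13

Derivation:
Fragment 1: offset=0 len=4
Fragment 2: offset=9 len=2
Fragment 3: offset=14 len=2
Fragment 4: offset=7 len=2
Gaps: 4-6 11-13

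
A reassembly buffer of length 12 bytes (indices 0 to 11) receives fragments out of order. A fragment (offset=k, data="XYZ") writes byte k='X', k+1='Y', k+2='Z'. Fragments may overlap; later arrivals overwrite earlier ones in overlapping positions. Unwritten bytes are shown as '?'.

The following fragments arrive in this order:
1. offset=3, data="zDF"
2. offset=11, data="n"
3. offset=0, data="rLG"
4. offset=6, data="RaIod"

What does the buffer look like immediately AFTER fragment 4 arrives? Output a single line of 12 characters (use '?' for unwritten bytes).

Answer: rLGzDFRaIodn

Derivation:
Fragment 1: offset=3 data="zDF" -> buffer=???zDF??????
Fragment 2: offset=11 data="n" -> buffer=???zDF?????n
Fragment 3: offset=0 data="rLG" -> buffer=rLGzDF?????n
Fragment 4: offset=6 data="RaIod" -> buffer=rLGzDFRaIodn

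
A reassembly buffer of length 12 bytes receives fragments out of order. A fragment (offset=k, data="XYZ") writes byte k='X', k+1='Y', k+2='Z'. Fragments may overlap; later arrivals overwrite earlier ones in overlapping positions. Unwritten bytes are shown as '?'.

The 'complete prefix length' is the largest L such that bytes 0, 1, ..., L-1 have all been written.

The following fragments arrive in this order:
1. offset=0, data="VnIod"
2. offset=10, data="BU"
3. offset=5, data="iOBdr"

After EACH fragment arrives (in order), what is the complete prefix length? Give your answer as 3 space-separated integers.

Answer: 5 5 12

Derivation:
Fragment 1: offset=0 data="VnIod" -> buffer=VnIod??????? -> prefix_len=5
Fragment 2: offset=10 data="BU" -> buffer=VnIod?????BU -> prefix_len=5
Fragment 3: offset=5 data="iOBdr" -> buffer=VnIodiOBdrBU -> prefix_len=12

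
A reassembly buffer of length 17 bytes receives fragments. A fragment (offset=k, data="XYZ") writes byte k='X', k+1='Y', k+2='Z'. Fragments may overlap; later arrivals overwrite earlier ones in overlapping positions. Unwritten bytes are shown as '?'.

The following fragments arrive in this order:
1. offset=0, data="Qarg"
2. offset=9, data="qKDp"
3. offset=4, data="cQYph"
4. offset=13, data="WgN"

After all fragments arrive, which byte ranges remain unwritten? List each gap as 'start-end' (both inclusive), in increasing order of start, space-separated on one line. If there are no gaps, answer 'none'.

Answer: 16-16

Derivation:
Fragment 1: offset=0 len=4
Fragment 2: offset=9 len=4
Fragment 3: offset=4 len=5
Fragment 4: offset=13 len=3
Gaps: 16-16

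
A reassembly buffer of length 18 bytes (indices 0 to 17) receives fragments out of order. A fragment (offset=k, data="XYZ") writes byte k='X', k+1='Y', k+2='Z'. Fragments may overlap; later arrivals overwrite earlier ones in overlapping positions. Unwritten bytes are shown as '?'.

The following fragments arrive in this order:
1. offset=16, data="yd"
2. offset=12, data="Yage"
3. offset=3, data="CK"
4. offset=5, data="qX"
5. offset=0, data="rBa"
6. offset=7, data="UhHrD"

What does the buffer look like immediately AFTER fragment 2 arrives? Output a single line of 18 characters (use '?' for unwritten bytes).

Answer: ????????????Yageyd

Derivation:
Fragment 1: offset=16 data="yd" -> buffer=????????????????yd
Fragment 2: offset=12 data="Yage" -> buffer=????????????Yageyd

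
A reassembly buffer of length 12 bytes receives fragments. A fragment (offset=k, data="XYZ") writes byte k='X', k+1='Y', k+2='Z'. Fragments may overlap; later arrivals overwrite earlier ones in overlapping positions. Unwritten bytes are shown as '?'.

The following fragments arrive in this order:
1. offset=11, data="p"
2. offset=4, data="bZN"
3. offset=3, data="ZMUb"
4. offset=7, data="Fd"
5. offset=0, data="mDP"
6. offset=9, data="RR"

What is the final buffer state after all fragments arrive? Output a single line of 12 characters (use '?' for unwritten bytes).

Answer: mDPZMUbFdRRp

Derivation:
Fragment 1: offset=11 data="p" -> buffer=???????????p
Fragment 2: offset=4 data="bZN" -> buffer=????bZN????p
Fragment 3: offset=3 data="ZMUb" -> buffer=???ZMUb????p
Fragment 4: offset=7 data="Fd" -> buffer=???ZMUbFd??p
Fragment 5: offset=0 data="mDP" -> buffer=mDPZMUbFd??p
Fragment 6: offset=9 data="RR" -> buffer=mDPZMUbFdRRp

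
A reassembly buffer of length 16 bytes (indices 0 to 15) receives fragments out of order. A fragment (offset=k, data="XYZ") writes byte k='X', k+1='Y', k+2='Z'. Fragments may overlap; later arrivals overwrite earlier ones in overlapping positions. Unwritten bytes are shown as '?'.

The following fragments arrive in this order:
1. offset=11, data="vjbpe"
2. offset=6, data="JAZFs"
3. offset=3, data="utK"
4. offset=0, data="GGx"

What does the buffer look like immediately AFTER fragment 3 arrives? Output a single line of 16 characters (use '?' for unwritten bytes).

Answer: ???utKJAZFsvjbpe

Derivation:
Fragment 1: offset=11 data="vjbpe" -> buffer=???????????vjbpe
Fragment 2: offset=6 data="JAZFs" -> buffer=??????JAZFsvjbpe
Fragment 3: offset=3 data="utK" -> buffer=???utKJAZFsvjbpe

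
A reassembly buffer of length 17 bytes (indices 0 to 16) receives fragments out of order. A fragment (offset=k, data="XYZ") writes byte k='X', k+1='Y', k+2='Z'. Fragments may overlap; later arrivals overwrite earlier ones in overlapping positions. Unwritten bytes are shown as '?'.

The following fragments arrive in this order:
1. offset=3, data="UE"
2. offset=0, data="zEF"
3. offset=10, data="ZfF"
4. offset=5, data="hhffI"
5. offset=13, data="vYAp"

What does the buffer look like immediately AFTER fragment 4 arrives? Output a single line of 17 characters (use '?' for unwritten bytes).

Answer: zEFUEhhffIZfF????

Derivation:
Fragment 1: offset=3 data="UE" -> buffer=???UE????????????
Fragment 2: offset=0 data="zEF" -> buffer=zEFUE????????????
Fragment 3: offset=10 data="ZfF" -> buffer=zEFUE?????ZfF????
Fragment 4: offset=5 data="hhffI" -> buffer=zEFUEhhffIZfF????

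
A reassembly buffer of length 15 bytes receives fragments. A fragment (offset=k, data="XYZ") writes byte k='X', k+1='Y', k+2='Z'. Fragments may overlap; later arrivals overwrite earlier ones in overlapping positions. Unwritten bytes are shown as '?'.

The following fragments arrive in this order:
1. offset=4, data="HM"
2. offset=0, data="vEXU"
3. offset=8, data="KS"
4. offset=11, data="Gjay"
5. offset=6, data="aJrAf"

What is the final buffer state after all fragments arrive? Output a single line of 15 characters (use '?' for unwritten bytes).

Answer: vEXUHMaJrAfGjay

Derivation:
Fragment 1: offset=4 data="HM" -> buffer=????HM?????????
Fragment 2: offset=0 data="vEXU" -> buffer=vEXUHM?????????
Fragment 3: offset=8 data="KS" -> buffer=vEXUHM??KS?????
Fragment 4: offset=11 data="Gjay" -> buffer=vEXUHM??KS?Gjay
Fragment 5: offset=6 data="aJrAf" -> buffer=vEXUHMaJrAfGjay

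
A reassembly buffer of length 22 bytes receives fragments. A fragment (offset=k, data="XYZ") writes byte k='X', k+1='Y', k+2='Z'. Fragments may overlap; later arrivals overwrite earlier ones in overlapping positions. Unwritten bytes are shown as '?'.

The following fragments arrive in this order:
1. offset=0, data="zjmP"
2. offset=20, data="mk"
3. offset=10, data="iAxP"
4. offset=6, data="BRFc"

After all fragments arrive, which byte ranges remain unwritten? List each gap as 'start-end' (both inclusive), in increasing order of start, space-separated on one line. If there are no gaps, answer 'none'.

Answer: 4-5 14-19

Derivation:
Fragment 1: offset=0 len=4
Fragment 2: offset=20 len=2
Fragment 3: offset=10 len=4
Fragment 4: offset=6 len=4
Gaps: 4-5 14-19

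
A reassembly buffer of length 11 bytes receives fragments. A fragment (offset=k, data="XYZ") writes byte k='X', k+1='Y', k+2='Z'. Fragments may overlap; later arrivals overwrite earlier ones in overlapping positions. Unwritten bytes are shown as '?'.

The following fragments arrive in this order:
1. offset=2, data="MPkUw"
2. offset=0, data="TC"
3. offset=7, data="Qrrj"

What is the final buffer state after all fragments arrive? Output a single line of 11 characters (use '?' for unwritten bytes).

Answer: TCMPkUwQrrj

Derivation:
Fragment 1: offset=2 data="MPkUw" -> buffer=??MPkUw????
Fragment 2: offset=0 data="TC" -> buffer=TCMPkUw????
Fragment 3: offset=7 data="Qrrj" -> buffer=TCMPkUwQrrj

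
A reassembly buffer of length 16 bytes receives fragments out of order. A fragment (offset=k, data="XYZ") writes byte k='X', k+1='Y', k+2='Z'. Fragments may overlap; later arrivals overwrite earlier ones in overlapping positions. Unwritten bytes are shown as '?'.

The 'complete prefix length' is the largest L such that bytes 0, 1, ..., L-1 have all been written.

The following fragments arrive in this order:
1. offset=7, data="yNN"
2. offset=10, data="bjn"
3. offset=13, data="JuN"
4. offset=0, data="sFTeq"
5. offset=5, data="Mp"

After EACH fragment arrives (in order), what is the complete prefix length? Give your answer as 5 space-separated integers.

Fragment 1: offset=7 data="yNN" -> buffer=???????yNN?????? -> prefix_len=0
Fragment 2: offset=10 data="bjn" -> buffer=???????yNNbjn??? -> prefix_len=0
Fragment 3: offset=13 data="JuN" -> buffer=???????yNNbjnJuN -> prefix_len=0
Fragment 4: offset=0 data="sFTeq" -> buffer=sFTeq??yNNbjnJuN -> prefix_len=5
Fragment 5: offset=5 data="Mp" -> buffer=sFTeqMpyNNbjnJuN -> prefix_len=16

Answer: 0 0 0 5 16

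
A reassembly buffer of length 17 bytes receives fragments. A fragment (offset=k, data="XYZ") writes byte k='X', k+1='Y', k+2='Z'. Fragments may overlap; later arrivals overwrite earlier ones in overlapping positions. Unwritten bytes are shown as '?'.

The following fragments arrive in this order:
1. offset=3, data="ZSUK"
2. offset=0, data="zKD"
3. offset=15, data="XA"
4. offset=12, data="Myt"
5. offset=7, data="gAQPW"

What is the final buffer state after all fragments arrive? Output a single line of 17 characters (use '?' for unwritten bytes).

Fragment 1: offset=3 data="ZSUK" -> buffer=???ZSUK??????????
Fragment 2: offset=0 data="zKD" -> buffer=zKDZSUK??????????
Fragment 3: offset=15 data="XA" -> buffer=zKDZSUK????????XA
Fragment 4: offset=12 data="Myt" -> buffer=zKDZSUK?????MytXA
Fragment 5: offset=7 data="gAQPW" -> buffer=zKDZSUKgAQPWMytXA

Answer: zKDZSUKgAQPWMytXA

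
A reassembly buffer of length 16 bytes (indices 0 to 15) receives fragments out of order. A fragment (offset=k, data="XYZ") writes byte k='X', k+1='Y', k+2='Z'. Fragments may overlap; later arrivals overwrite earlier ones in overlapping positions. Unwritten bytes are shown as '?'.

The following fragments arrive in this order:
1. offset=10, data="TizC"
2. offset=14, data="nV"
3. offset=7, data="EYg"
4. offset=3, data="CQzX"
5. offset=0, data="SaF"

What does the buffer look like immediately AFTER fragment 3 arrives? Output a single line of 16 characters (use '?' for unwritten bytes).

Fragment 1: offset=10 data="TizC" -> buffer=??????????TizC??
Fragment 2: offset=14 data="nV" -> buffer=??????????TizCnV
Fragment 3: offset=7 data="EYg" -> buffer=???????EYgTizCnV

Answer: ???????EYgTizCnV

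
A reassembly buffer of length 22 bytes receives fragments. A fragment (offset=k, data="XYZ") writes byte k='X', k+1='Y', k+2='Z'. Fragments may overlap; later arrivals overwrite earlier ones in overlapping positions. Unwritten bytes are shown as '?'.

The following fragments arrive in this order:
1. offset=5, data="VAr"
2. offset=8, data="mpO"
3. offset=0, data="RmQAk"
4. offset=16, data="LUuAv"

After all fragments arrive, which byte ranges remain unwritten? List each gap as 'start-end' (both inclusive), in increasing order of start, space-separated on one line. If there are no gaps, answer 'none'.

Answer: 11-15 21-21

Derivation:
Fragment 1: offset=5 len=3
Fragment 2: offset=8 len=3
Fragment 3: offset=0 len=5
Fragment 4: offset=16 len=5
Gaps: 11-15 21-21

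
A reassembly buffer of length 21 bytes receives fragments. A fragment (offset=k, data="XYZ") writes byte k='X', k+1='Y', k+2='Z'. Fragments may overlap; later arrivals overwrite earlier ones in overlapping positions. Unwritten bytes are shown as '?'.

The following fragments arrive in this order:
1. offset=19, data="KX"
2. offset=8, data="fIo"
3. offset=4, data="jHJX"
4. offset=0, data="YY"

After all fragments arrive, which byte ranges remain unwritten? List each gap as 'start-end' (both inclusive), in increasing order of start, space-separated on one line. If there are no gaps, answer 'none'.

Answer: 2-3 11-18

Derivation:
Fragment 1: offset=19 len=2
Fragment 2: offset=8 len=3
Fragment 3: offset=4 len=4
Fragment 4: offset=0 len=2
Gaps: 2-3 11-18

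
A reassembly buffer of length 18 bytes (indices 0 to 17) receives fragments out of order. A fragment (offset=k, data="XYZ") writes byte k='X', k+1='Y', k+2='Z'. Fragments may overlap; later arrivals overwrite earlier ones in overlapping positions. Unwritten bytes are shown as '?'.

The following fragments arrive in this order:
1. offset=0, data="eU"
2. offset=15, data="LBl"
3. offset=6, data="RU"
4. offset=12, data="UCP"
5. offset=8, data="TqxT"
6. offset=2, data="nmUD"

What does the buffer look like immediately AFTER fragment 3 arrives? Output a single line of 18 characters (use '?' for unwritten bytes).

Answer: eU????RU???????LBl

Derivation:
Fragment 1: offset=0 data="eU" -> buffer=eU????????????????
Fragment 2: offset=15 data="LBl" -> buffer=eU?????????????LBl
Fragment 3: offset=6 data="RU" -> buffer=eU????RU???????LBl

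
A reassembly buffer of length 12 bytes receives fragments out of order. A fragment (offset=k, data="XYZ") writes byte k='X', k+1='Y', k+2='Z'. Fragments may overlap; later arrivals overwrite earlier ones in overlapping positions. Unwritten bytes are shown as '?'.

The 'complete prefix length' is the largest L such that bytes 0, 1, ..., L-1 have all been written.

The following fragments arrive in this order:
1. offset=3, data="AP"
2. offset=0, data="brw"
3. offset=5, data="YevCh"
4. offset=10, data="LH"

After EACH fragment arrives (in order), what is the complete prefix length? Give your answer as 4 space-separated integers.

Fragment 1: offset=3 data="AP" -> buffer=???AP??????? -> prefix_len=0
Fragment 2: offset=0 data="brw" -> buffer=brwAP??????? -> prefix_len=5
Fragment 3: offset=5 data="YevCh" -> buffer=brwAPYevCh?? -> prefix_len=10
Fragment 4: offset=10 data="LH" -> buffer=brwAPYevChLH -> prefix_len=12

Answer: 0 5 10 12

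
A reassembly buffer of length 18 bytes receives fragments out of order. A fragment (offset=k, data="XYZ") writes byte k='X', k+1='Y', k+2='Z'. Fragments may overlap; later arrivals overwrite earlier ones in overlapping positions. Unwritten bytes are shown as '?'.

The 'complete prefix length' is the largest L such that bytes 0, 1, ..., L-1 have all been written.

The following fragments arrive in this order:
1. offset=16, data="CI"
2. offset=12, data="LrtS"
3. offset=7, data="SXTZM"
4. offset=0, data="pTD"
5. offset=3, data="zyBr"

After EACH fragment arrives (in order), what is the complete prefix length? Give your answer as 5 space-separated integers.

Fragment 1: offset=16 data="CI" -> buffer=????????????????CI -> prefix_len=0
Fragment 2: offset=12 data="LrtS" -> buffer=????????????LrtSCI -> prefix_len=0
Fragment 3: offset=7 data="SXTZM" -> buffer=???????SXTZMLrtSCI -> prefix_len=0
Fragment 4: offset=0 data="pTD" -> buffer=pTD????SXTZMLrtSCI -> prefix_len=3
Fragment 5: offset=3 data="zyBr" -> buffer=pTDzyBrSXTZMLrtSCI -> prefix_len=18

Answer: 0 0 0 3 18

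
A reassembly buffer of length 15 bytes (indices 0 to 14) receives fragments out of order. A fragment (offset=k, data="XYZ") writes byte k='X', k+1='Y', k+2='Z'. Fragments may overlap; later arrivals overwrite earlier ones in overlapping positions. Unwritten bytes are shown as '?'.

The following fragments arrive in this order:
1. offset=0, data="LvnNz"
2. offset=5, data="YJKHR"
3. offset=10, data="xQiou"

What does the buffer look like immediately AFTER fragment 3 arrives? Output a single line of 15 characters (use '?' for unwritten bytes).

Answer: LvnNzYJKHRxQiou

Derivation:
Fragment 1: offset=0 data="LvnNz" -> buffer=LvnNz??????????
Fragment 2: offset=5 data="YJKHR" -> buffer=LvnNzYJKHR?????
Fragment 3: offset=10 data="xQiou" -> buffer=LvnNzYJKHRxQiou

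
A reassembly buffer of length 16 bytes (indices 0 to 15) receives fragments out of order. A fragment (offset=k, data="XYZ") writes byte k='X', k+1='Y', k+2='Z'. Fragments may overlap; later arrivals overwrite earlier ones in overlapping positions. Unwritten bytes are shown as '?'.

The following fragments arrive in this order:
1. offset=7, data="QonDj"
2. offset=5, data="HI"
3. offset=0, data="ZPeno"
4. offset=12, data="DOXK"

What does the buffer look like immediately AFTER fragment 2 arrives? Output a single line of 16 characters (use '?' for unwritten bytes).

Fragment 1: offset=7 data="QonDj" -> buffer=???????QonDj????
Fragment 2: offset=5 data="HI" -> buffer=?????HIQonDj????

Answer: ?????HIQonDj????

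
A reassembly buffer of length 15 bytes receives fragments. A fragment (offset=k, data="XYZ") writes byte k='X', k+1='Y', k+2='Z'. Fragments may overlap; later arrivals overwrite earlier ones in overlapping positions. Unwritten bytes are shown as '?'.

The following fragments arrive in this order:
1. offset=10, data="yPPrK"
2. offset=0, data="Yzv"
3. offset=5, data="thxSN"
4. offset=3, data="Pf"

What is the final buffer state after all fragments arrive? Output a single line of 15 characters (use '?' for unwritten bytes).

Fragment 1: offset=10 data="yPPrK" -> buffer=??????????yPPrK
Fragment 2: offset=0 data="Yzv" -> buffer=Yzv???????yPPrK
Fragment 3: offset=5 data="thxSN" -> buffer=Yzv??thxSNyPPrK
Fragment 4: offset=3 data="Pf" -> buffer=YzvPfthxSNyPPrK

Answer: YzvPfthxSNyPPrK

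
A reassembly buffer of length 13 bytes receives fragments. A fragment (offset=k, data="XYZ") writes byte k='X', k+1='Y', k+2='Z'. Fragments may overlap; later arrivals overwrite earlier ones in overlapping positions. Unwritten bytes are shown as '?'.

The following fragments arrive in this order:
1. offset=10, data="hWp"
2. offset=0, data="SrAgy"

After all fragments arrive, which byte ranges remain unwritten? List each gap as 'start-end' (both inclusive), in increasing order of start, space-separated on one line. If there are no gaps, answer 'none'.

Answer: 5-9

Derivation:
Fragment 1: offset=10 len=3
Fragment 2: offset=0 len=5
Gaps: 5-9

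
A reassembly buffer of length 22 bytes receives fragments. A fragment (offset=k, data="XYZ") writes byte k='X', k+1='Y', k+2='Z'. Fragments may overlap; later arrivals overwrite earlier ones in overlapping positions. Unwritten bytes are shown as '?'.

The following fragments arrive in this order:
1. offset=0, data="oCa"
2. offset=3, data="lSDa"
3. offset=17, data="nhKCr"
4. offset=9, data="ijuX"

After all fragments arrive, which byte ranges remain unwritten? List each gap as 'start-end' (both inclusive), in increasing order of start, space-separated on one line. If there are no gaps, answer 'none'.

Answer: 7-8 13-16

Derivation:
Fragment 1: offset=0 len=3
Fragment 2: offset=3 len=4
Fragment 3: offset=17 len=5
Fragment 4: offset=9 len=4
Gaps: 7-8 13-16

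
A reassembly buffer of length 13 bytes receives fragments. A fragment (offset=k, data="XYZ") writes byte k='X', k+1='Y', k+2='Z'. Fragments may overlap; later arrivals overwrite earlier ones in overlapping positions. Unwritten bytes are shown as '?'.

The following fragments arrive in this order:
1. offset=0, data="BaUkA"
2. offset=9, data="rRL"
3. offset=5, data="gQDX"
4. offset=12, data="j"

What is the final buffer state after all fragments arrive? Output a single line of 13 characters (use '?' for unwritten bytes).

Answer: BaUkAgQDXrRLj

Derivation:
Fragment 1: offset=0 data="BaUkA" -> buffer=BaUkA????????
Fragment 2: offset=9 data="rRL" -> buffer=BaUkA????rRL?
Fragment 3: offset=5 data="gQDX" -> buffer=BaUkAgQDXrRL?
Fragment 4: offset=12 data="j" -> buffer=BaUkAgQDXrRLj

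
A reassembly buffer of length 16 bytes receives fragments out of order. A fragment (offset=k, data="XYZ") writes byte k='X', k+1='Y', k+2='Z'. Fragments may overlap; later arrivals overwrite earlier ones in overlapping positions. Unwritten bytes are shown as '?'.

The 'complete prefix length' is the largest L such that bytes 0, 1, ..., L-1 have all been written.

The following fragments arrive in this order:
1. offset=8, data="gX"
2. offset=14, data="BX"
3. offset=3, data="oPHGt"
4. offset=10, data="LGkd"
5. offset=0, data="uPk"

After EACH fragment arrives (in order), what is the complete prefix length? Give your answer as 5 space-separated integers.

Fragment 1: offset=8 data="gX" -> buffer=????????gX?????? -> prefix_len=0
Fragment 2: offset=14 data="BX" -> buffer=????????gX????BX -> prefix_len=0
Fragment 3: offset=3 data="oPHGt" -> buffer=???oPHGtgX????BX -> prefix_len=0
Fragment 4: offset=10 data="LGkd" -> buffer=???oPHGtgXLGkdBX -> prefix_len=0
Fragment 5: offset=0 data="uPk" -> buffer=uPkoPHGtgXLGkdBX -> prefix_len=16

Answer: 0 0 0 0 16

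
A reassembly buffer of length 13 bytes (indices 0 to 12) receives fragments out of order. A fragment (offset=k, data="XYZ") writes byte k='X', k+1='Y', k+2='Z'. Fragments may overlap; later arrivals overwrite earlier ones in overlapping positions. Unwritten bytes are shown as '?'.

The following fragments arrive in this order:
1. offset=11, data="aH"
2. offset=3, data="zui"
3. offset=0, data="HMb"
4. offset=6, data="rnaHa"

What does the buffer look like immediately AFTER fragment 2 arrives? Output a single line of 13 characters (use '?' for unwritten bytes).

Answer: ???zui?????aH

Derivation:
Fragment 1: offset=11 data="aH" -> buffer=???????????aH
Fragment 2: offset=3 data="zui" -> buffer=???zui?????aH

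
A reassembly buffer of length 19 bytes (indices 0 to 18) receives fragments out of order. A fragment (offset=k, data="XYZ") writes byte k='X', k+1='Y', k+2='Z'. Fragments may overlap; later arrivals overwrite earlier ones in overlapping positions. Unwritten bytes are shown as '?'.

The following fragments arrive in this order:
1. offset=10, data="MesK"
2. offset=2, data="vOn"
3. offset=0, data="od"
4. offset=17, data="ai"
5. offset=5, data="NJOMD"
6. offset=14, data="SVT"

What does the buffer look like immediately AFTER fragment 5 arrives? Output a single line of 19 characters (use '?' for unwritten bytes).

Answer: odvOnNJOMDMesK???ai

Derivation:
Fragment 1: offset=10 data="MesK" -> buffer=??????????MesK?????
Fragment 2: offset=2 data="vOn" -> buffer=??vOn?????MesK?????
Fragment 3: offset=0 data="od" -> buffer=odvOn?????MesK?????
Fragment 4: offset=17 data="ai" -> buffer=odvOn?????MesK???ai
Fragment 5: offset=5 data="NJOMD" -> buffer=odvOnNJOMDMesK???ai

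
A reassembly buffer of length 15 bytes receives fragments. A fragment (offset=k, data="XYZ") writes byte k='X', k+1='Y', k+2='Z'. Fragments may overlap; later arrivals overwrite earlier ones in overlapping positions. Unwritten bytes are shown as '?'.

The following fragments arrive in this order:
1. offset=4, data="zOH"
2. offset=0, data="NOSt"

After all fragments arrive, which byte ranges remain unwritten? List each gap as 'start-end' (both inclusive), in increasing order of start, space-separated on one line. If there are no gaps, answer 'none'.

Fragment 1: offset=4 len=3
Fragment 2: offset=0 len=4
Gaps: 7-14

Answer: 7-14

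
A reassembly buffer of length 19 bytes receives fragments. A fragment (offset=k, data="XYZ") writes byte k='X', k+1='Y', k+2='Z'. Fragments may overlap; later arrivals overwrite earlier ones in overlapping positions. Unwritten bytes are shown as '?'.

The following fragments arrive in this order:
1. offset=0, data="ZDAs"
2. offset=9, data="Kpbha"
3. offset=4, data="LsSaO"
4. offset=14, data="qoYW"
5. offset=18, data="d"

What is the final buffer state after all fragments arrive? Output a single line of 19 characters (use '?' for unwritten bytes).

Answer: ZDAsLsSaOKpbhaqoYWd

Derivation:
Fragment 1: offset=0 data="ZDAs" -> buffer=ZDAs???????????????
Fragment 2: offset=9 data="Kpbha" -> buffer=ZDAs?????Kpbha?????
Fragment 3: offset=4 data="LsSaO" -> buffer=ZDAsLsSaOKpbha?????
Fragment 4: offset=14 data="qoYW" -> buffer=ZDAsLsSaOKpbhaqoYW?
Fragment 5: offset=18 data="d" -> buffer=ZDAsLsSaOKpbhaqoYWd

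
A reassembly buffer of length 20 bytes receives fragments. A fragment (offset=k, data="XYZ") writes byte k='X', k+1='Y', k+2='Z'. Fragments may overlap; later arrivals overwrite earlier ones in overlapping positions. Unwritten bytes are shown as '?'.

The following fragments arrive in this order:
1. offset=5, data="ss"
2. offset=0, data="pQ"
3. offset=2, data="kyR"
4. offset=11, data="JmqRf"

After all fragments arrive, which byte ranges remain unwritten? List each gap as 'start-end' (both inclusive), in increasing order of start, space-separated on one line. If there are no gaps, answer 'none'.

Answer: 7-10 16-19

Derivation:
Fragment 1: offset=5 len=2
Fragment 2: offset=0 len=2
Fragment 3: offset=2 len=3
Fragment 4: offset=11 len=5
Gaps: 7-10 16-19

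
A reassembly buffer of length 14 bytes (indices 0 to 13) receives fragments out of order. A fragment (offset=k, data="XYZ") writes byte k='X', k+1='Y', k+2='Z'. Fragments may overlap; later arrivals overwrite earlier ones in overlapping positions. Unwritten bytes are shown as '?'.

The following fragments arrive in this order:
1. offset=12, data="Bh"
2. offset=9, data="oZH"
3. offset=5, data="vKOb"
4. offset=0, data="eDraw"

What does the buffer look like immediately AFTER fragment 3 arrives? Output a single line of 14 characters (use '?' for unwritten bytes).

Answer: ?????vKOboZHBh

Derivation:
Fragment 1: offset=12 data="Bh" -> buffer=????????????Bh
Fragment 2: offset=9 data="oZH" -> buffer=?????????oZHBh
Fragment 3: offset=5 data="vKOb" -> buffer=?????vKOboZHBh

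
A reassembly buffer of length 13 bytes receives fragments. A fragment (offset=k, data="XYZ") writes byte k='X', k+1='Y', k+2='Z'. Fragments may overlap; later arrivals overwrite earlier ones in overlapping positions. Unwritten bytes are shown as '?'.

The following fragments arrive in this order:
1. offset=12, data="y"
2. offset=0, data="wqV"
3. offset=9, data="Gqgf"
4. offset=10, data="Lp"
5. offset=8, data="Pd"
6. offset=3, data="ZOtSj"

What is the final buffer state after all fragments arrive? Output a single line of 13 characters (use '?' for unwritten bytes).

Answer: wqVZOtSjPdLpf

Derivation:
Fragment 1: offset=12 data="y" -> buffer=????????????y
Fragment 2: offset=0 data="wqV" -> buffer=wqV?????????y
Fragment 3: offset=9 data="Gqgf" -> buffer=wqV??????Gqgf
Fragment 4: offset=10 data="Lp" -> buffer=wqV??????GLpf
Fragment 5: offset=8 data="Pd" -> buffer=wqV?????PdLpf
Fragment 6: offset=3 data="ZOtSj" -> buffer=wqVZOtSjPdLpf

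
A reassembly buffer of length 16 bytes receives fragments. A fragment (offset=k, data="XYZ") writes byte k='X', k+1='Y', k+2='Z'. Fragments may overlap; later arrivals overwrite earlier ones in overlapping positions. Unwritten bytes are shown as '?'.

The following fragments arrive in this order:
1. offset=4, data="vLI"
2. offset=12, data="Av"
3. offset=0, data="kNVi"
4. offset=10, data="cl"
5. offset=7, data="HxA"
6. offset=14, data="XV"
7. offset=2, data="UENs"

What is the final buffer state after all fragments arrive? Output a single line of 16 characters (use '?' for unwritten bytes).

Fragment 1: offset=4 data="vLI" -> buffer=????vLI?????????
Fragment 2: offset=12 data="Av" -> buffer=????vLI?????Av??
Fragment 3: offset=0 data="kNVi" -> buffer=kNVivLI?????Av??
Fragment 4: offset=10 data="cl" -> buffer=kNVivLI???clAv??
Fragment 5: offset=7 data="HxA" -> buffer=kNVivLIHxAclAv??
Fragment 6: offset=14 data="XV" -> buffer=kNVivLIHxAclAvXV
Fragment 7: offset=2 data="UENs" -> buffer=kNUENsIHxAclAvXV

Answer: kNUENsIHxAclAvXV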